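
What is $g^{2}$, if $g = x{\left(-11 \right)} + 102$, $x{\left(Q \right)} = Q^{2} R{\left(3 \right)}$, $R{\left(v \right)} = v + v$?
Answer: $685584$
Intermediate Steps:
$R{\left(v \right)} = 2 v$
$x{\left(Q \right)} = 6 Q^{2}$ ($x{\left(Q \right)} = Q^{2} \cdot 2 \cdot 3 = Q^{2} \cdot 6 = 6 Q^{2}$)
$g = 828$ ($g = 6 \left(-11\right)^{2} + 102 = 6 \cdot 121 + 102 = 726 + 102 = 828$)
$g^{2} = 828^{2} = 685584$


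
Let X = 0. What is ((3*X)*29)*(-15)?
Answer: 0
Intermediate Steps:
((3*X)*29)*(-15) = ((3*0)*29)*(-15) = (0*29)*(-15) = 0*(-15) = 0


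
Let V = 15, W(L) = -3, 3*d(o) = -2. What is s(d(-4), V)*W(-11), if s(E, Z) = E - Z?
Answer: 47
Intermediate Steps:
d(o) = -⅔ (d(o) = (⅓)*(-2) = -⅔)
s(d(-4), V)*W(-11) = (-⅔ - 1*15)*(-3) = (-⅔ - 15)*(-3) = -47/3*(-3) = 47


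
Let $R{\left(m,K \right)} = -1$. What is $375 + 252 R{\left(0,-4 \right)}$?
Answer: $123$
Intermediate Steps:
$375 + 252 R{\left(0,-4 \right)} = 375 + 252 \left(-1\right) = 375 - 252 = 123$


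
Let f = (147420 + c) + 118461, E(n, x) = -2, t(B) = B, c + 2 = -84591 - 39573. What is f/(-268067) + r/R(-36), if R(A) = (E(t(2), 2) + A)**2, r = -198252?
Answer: -13337363836/96772187 ≈ -137.82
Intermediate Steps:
c = -124166 (c = -2 + (-84591 - 39573) = -2 - 124164 = -124166)
R(A) = (-2 + A)**2
f = 141715 (f = (147420 - 124166) + 118461 = 23254 + 118461 = 141715)
f/(-268067) + r/R(-36) = 141715/(-268067) - 198252/(-2 - 36)**2 = 141715*(-1/268067) - 198252/((-38)**2) = -141715/268067 - 198252/1444 = -141715/268067 - 198252*1/1444 = -141715/268067 - 49563/361 = -13337363836/96772187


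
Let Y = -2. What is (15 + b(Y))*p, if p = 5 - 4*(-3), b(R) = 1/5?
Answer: 1292/5 ≈ 258.40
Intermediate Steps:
b(R) = 1/5
p = 17 (p = 5 + 12 = 17)
(15 + b(Y))*p = (15 + 1/5)*17 = (76/5)*17 = 1292/5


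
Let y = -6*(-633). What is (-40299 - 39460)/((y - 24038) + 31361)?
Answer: -79759/11121 ≈ -7.1719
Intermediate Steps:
y = 3798
(-40299 - 39460)/((y - 24038) + 31361) = (-40299 - 39460)/((3798 - 24038) + 31361) = -79759/(-20240 + 31361) = -79759/11121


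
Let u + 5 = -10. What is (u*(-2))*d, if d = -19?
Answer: -570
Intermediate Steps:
u = -15 (u = -5 - 10 = -15)
(u*(-2))*d = -15*(-2)*(-19) = 30*(-19) = -570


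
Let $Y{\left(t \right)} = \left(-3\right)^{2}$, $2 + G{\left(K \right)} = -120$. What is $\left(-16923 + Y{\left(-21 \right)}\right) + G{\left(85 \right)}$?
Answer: $-17036$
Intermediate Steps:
$G{\left(K \right)} = -122$ ($G{\left(K \right)} = -2 - 120 = -122$)
$Y{\left(t \right)} = 9$
$\left(-16923 + Y{\left(-21 \right)}\right) + G{\left(85 \right)} = \left(-16923 + 9\right) - 122 = -16914 - 122 = -17036$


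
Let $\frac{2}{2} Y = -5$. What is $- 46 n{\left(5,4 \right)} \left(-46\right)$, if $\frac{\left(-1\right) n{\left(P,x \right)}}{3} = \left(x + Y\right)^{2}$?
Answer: $-6348$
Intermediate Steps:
$Y = -5$
$n{\left(P,x \right)} = - 3 \left(-5 + x\right)^{2}$ ($n{\left(P,x \right)} = - 3 \left(x - 5\right)^{2} = - 3 \left(-5 + x\right)^{2}$)
$- 46 n{\left(5,4 \right)} \left(-46\right) = - 46 \left(- 3 \left(-5 + 4\right)^{2}\right) \left(-46\right) = - 46 \left(- 3 \left(-1\right)^{2}\right) \left(-46\right) = - 46 \left(\left(-3\right) 1\right) \left(-46\right) = \left(-46\right) \left(-3\right) \left(-46\right) = 138 \left(-46\right) = -6348$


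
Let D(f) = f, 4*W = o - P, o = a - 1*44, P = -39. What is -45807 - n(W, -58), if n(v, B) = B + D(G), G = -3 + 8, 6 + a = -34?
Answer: -45754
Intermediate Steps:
a = -40 (a = -6 - 34 = -40)
o = -84 (o = -40 - 1*44 = -40 - 44 = -84)
W = -45/4 (W = (-84 - 1*(-39))/4 = (-84 + 39)/4 = (¼)*(-45) = -45/4 ≈ -11.250)
G = 5
n(v, B) = 5 + B (n(v, B) = B + 5 = 5 + B)
-45807 - n(W, -58) = -45807 - (5 - 58) = -45807 - 1*(-53) = -45807 + 53 = -45754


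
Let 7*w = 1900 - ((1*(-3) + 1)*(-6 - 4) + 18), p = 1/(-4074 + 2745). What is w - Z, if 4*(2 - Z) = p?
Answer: 1403423/5316 ≈ 264.00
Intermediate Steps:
p = -1/1329 (p = 1/(-1329) = -1/1329 ≈ -0.00075245)
Z = 10633/5316 (Z = 2 - ¼*(-1/1329) = 2 + 1/5316 = 10633/5316 ≈ 2.0002)
w = 266 (w = (1900 - ((1*(-3) + 1)*(-6 - 4) + 18))/7 = (1900 - ((-3 + 1)*(-10) + 18))/7 = (1900 - (-2*(-10) + 18))/7 = (1900 - (20 + 18))/7 = (1900 - 1*38)/7 = (1900 - 38)/7 = (⅐)*1862 = 266)
w - Z = 266 - 1*10633/5316 = 266 - 10633/5316 = 1403423/5316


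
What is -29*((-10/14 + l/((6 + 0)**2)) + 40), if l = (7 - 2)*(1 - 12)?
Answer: -275935/252 ≈ -1095.0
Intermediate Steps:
l = -55 (l = 5*(-11) = -55)
-29*((-10/14 + l/((6 + 0)**2)) + 40) = -29*((-10/14 - 55/(6 + 0)**2) + 40) = -29*((-10*1/14 - 55/(6**2)) + 40) = -29*((-5/7 - 55/36) + 40) = -29*(-565/252 + 40) = -29*9515/252 = -275935/252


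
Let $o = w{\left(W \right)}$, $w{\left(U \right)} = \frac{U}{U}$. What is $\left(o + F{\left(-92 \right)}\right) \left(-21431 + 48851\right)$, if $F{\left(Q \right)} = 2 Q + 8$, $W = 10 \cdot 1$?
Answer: $-4798500$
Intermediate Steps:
$W = 10$
$F{\left(Q \right)} = 8 + 2 Q$
$w{\left(U \right)} = 1$
$o = 1$
$\left(o + F{\left(-92 \right)}\right) \left(-21431 + 48851\right) = \left(1 + \left(8 + 2 \left(-92\right)\right)\right) \left(-21431 + 48851\right) = \left(1 + \left(8 - 184\right)\right) 27420 = \left(1 - 176\right) 27420 = \left(-175\right) 27420 = -4798500$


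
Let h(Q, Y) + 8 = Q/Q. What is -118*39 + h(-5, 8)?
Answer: -4609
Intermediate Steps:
h(Q, Y) = -7 (h(Q, Y) = -8 + Q/Q = -8 + 1 = -7)
-118*39 + h(-5, 8) = -118*39 - 7 = -4602 - 7 = -4609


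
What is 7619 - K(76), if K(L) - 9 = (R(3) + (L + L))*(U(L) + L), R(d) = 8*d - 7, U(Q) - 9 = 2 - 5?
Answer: -6248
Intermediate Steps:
U(Q) = 6 (U(Q) = 9 + (2 - 5) = 9 - 3 = 6)
R(d) = -7 + 8*d
K(L) = 9 + (6 + L)*(17 + 2*L) (K(L) = 9 + ((-7 + 8*3) + (L + L))*(6 + L) = 9 + ((-7 + 24) + 2*L)*(6 + L) = 9 + (17 + 2*L)*(6 + L) = 9 + (6 + L)*(17 + 2*L))
7619 - K(76) = 7619 - (111 + 2*76**2 + 29*76) = 7619 - (111 + 2*5776 + 2204) = 7619 - (111 + 11552 + 2204) = 7619 - 1*13867 = 7619 - 13867 = -6248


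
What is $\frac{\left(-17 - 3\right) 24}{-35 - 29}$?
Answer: $\frac{15}{2} \approx 7.5$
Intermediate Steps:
$\frac{\left(-17 - 3\right) 24}{-35 - 29} = \frac{\left(-20\right) 24}{-64} = \left(-480\right) \left(- \frac{1}{64}\right) = \frac{15}{2}$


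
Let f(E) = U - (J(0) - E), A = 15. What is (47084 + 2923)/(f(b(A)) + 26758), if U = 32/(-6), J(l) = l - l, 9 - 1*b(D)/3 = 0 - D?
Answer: 150021/80474 ≈ 1.8642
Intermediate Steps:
b(D) = 27 + 3*D (b(D) = 27 - 3*(0 - D) = 27 - (-3)*D = 27 + 3*D)
J(l) = 0
U = -16/3 (U = 32*(-⅙) = -16/3 ≈ -5.3333)
f(E) = -16/3 + E (f(E) = -16/3 - (0 - E) = -16/3 - (-1)*E = -16/3 + E)
(47084 + 2923)/(f(b(A)) + 26758) = (47084 + 2923)/((-16/3 + (27 + 3*15)) + 26758) = 50007/((-16/3 + (27 + 45)) + 26758) = 50007/((-16/3 + 72) + 26758) = 50007/(200/3 + 26758) = 50007/(80474/3) = 50007*(3/80474) = 150021/80474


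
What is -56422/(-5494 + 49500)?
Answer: -28211/22003 ≈ -1.2821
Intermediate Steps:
-56422/(-5494 + 49500) = -56422/44006 = -56422*1/44006 = -28211/22003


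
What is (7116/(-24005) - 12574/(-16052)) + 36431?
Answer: 7019040726449/192664130 ≈ 36432.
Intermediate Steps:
(7116/(-24005) - 12574/(-16052)) + 36431 = (7116*(-1/24005) - 12574*(-1/16052)) + 36431 = (-7116/24005 + 6287/8026) + 36431 = 93806419/192664130 + 36431 = 7019040726449/192664130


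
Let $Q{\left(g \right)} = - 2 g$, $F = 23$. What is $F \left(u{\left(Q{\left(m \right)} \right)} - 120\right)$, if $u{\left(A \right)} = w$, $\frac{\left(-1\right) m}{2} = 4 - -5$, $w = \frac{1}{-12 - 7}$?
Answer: $- \frac{52463}{19} \approx -2761.2$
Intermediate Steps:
$w = - \frac{1}{19}$ ($w = \frac{1}{-19} = - \frac{1}{19} \approx -0.052632$)
$m = -18$ ($m = - 2 \left(4 - -5\right) = - 2 \left(4 + 5\right) = \left(-2\right) 9 = -18$)
$u{\left(A \right)} = - \frac{1}{19}$
$F \left(u{\left(Q{\left(m \right)} \right)} - 120\right) = 23 \left(- \frac{1}{19} - 120\right) = 23 \left(- \frac{2281}{19}\right) = - \frac{52463}{19}$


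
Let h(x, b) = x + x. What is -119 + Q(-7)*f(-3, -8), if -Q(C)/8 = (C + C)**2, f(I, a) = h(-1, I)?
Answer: 3017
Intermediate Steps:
h(x, b) = 2*x
f(I, a) = -2 (f(I, a) = 2*(-1) = -2)
Q(C) = -32*C**2 (Q(C) = -8*(C + C)**2 = -8*4*C**2 = -32*C**2)
-119 + Q(-7)*f(-3, -8) = -119 - 32*(-7)**2*(-2) = -119 - 32*49*(-2) = -119 - 1568*(-2) = -119 + 3136 = 3017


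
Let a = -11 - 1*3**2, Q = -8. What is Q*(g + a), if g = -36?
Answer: 448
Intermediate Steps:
a = -20 (a = -11 - 1*9 = -11 - 9 = -20)
Q*(g + a) = -8*(-36 - 20) = -8*(-56) = 448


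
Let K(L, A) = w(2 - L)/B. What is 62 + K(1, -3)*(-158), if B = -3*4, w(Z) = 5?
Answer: 767/6 ≈ 127.83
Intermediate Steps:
B = -12
K(L, A) = -5/12 (K(L, A) = 5/(-12) = 5*(-1/12) = -5/12)
62 + K(1, -3)*(-158) = 62 - 5/12*(-158) = 62 + 395/6 = 767/6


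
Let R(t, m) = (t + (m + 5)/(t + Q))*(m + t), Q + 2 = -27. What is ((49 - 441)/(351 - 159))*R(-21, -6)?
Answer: -462609/400 ≈ -1156.5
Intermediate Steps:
Q = -29 (Q = -2 - 27 = -29)
R(t, m) = (m + t)*(t + (5 + m)/(-29 + t)) (R(t, m) = (t + (m + 5)/(t - 29))*(m + t) = (t + (5 + m)/(-29 + t))*(m + t) = (m + t)*(t + (5 + m)/(-29 + t)))
((49 - 441)/(351 - 159))*R(-21, -6) = ((49 - 441)/(351 - 159))*(((-6)² + (-21)³ - 29*(-21)² + 5*(-6) + 5*(-21) - 6*(-21)² - 28*(-6)*(-21))/(-29 - 21)) = (-392/192)*((36 - 9261 - 29*441 - 30 - 105 - 6*441 - 3528)/(-50)) = (-392*1/192)*(-(36 - 9261 - 12789 - 30 - 105 - 2646 - 3528)/50) = -(-49)*(-28323)/1200 = -49/24*28323/50 = -462609/400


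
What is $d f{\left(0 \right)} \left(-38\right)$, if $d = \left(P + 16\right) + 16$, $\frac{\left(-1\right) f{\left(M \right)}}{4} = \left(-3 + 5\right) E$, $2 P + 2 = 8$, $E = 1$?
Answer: $10640$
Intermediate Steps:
$P = 3$ ($P = -1 + \frac{1}{2} \cdot 8 = -1 + 4 = 3$)
$f{\left(M \right)} = -8$ ($f{\left(M \right)} = - 4 \left(-3 + 5\right) 1 = - 4 \cdot 2 \cdot 1 = \left(-4\right) 2 = -8$)
$d = 35$ ($d = \left(3 + 16\right) + 16 = 19 + 16 = 35$)
$d f{\left(0 \right)} \left(-38\right) = 35 \left(-8\right) \left(-38\right) = \left(-280\right) \left(-38\right) = 10640$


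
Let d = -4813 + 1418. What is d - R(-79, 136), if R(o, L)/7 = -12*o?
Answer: -10031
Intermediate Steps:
R(o, L) = -84*o (R(o, L) = 7*(-12*o) = -84*o)
d = -3395
d - R(-79, 136) = -3395 - (-84)*(-79) = -3395 - 1*6636 = -3395 - 6636 = -10031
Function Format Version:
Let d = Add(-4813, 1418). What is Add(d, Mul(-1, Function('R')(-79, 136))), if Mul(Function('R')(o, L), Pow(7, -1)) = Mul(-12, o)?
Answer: -10031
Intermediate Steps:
Function('R')(o, L) = Mul(-84, o) (Function('R')(o, L) = Mul(7, Mul(-12, o)) = Mul(-84, o))
d = -3395
Add(d, Mul(-1, Function('R')(-79, 136))) = Add(-3395, Mul(-1, Mul(-84, -79))) = Add(-3395, Mul(-1, 6636)) = Add(-3395, -6636) = -10031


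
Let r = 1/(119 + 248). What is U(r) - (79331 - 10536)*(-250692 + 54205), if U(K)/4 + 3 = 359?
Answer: 13517324589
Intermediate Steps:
r = 1/367 ≈ 0.0027248
U(K) = 1424 (U(K) = -12 + 4*359 = -12 + 1436 = 1424)
U(r) - (79331 - 10536)*(-250692 + 54205) = 1424 - (79331 - 10536)*(-250692 + 54205) = 1424 - 68795*(-196487) = 1424 - 1*(-13517323165) = 1424 + 13517323165 = 13517324589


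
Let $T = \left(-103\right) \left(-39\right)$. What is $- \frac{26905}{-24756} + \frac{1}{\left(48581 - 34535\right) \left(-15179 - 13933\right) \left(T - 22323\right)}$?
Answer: $\frac{16783012383418343}{15442492271468256} \approx 1.0868$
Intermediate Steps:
$T = 4017$
$- \frac{26905}{-24756} + \frac{1}{\left(48581 - 34535\right) \left(-15179 - 13933\right) \left(T - 22323\right)} = - \frac{26905}{-24756} + \frac{1}{\left(48581 - 34535\right) \left(-15179 - 13933\right) \left(4017 - 22323\right)} = \left(-26905\right) \left(- \frac{1}{24756}\right) + \frac{1}{14046 \left(\left(-29112\right) \left(-18306\right)\right)} = \frac{26905}{24756} + \frac{1}{14046 \cdot 532924272} = \frac{26905}{24756} + \frac{1}{14046} \cdot \frac{1}{532924272} = \frac{26905}{24756} + \frac{1}{7485454324512} = \frac{16783012383418343}{15442492271468256}$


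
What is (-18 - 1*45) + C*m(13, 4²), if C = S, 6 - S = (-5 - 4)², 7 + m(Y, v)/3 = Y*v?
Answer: -45288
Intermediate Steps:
m(Y, v) = -21 + 3*Y*v (m(Y, v) = -21 + 3*(Y*v) = -21 + 3*Y*v)
S = -75 (S = 6 - (-5 - 4)² = 6 - 1*(-9)² = 6 - 1*81 = 6 - 81 = -75)
C = -75
(-18 - 1*45) + C*m(13, 4²) = (-18 - 1*45) - 75*(-21 + 3*13*4²) = (-18 - 45) - 75*(-21 + 3*13*16) = -63 - 75*(-21 + 624) = -63 - 75*603 = -63 - 45225 = -45288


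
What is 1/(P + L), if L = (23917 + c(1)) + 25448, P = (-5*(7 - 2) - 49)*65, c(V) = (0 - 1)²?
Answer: 1/44556 ≈ 2.2444e-5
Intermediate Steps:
c(V) = 1 (c(V) = (-1)² = 1)
P = -4810 (P = (-5*5 - 49)*65 = (-25 - 49)*65 = -74*65 = -4810)
L = 49366 (L = (23917 + 1) + 25448 = 23918 + 25448 = 49366)
1/(P + L) = 1/(-4810 + 49366) = 1/44556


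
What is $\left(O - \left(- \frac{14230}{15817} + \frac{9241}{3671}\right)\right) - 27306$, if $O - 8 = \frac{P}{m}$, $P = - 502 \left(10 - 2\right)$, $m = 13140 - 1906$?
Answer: $- \frac{8903795449781757}{326146650719} \approx -27300.0$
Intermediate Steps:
$m = 11234$
$P = -4016$ ($P = \left(-502\right) 8 = -4016$)
$O = \frac{42928}{5617}$ ($O = 8 - \frac{4016}{11234} = 8 - \frac{2008}{5617} = \frac{42928}{5617} \approx 7.6425$)
$\left(O - \left(- \frac{14230}{15817} + \frac{9241}{3671}\right)\right) - 27306 = \left(\frac{42928}{5617} - \left(- \frac{14230}{15817} + \frac{9241}{3671}\right)\right) - 27306 = \left(\frac{42928}{5617} - \frac{93926567}{58064207}\right) - 27306 = \frac{1964994751257}{326146650719} - 27306 = - \frac{8903795449781757}{326146650719}$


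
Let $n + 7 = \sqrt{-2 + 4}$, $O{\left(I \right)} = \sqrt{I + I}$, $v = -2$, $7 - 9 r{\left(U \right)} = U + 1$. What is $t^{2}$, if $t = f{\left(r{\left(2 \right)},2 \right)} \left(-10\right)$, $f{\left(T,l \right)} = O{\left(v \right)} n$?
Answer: $-20400 + 5600 \sqrt{2} \approx -12480.0$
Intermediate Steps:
$r{\left(U \right)} = \frac{2}{3} - \frac{U}{9}$ ($r{\left(U \right)} = \frac{7}{9} - \frac{U + 1}{9} = \frac{7}{9} - \frac{1 + U}{9} = \frac{7}{9} - \left(\frac{1}{9} + \frac{U}{9}\right) = \frac{2}{3} - \frac{U}{9}$)
$O{\left(I \right)} = \sqrt{2} \sqrt{I}$ ($O{\left(I \right)} = \sqrt{2 I} = \sqrt{2} \sqrt{I}$)
$n = -7 + \sqrt{2}$ ($n = -7 + \sqrt{-2 + 4} = -7 + \sqrt{2} \approx -5.5858$)
$f{\left(T,l \right)} = 2 i \left(-7 + \sqrt{2}\right)$ ($f{\left(T,l \right)} = \sqrt{2} \sqrt{-2} \left(-7 + \sqrt{2}\right) = \sqrt{2} i \sqrt{2} \left(-7 + \sqrt{2}\right) = 2 i \left(-7 + \sqrt{2}\right)$)
$t = - 20 i \left(-7 + \sqrt{2}\right)$ ($t = 2 i \left(-7 + \sqrt{2}\right) \left(-10\right) = - 20 i \left(-7 + \sqrt{2}\right) \approx 111.72 i$)
$t^{2} = \left(20 i \left(7 - \sqrt{2}\right)\right)^{2} = - 400 \left(7 - \sqrt{2}\right)^{2}$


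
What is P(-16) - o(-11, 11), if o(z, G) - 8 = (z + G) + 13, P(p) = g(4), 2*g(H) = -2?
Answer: -22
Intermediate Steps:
g(H) = -1 (g(H) = (½)*(-2) = -1)
P(p) = -1
o(z, G) = 21 + G + z (o(z, G) = 8 + ((z + G) + 13) = 8 + ((G + z) + 13) = 8 + (13 + G + z) = 21 + G + z)
P(-16) - o(-11, 11) = -1 - (21 + 11 - 11) = -1 - 1*21 = -1 - 21 = -22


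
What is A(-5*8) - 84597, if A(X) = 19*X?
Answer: -85357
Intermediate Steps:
A(-5*8) - 84597 = 19*(-5*8) - 84597 = 19*(-40) - 84597 = -760 - 84597 = -85357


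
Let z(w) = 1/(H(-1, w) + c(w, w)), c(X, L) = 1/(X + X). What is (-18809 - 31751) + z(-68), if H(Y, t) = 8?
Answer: -54958584/1087 ≈ -50560.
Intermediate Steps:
c(X, L) = 1/(2*X)
z(w) = 1/(8 + 1/(2*w))
(-18809 - 31751) + z(-68) = (-18809 - 31751) + 2*(-68)/(1 + 16*(-68)) = -50560 + 2*(-68)/(1 - 1088) = -50560 + 2*(-68)/(-1087) = -50560 + 2*(-68)*(-1/1087) = -50560 + 136/1087 = -54958584/1087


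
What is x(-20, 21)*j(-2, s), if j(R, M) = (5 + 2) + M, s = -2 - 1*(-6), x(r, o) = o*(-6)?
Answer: -1386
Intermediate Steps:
x(r, o) = -6*o
s = 4 (s = -2 + 6 = 4)
j(R, M) = 7 + M
x(-20, 21)*j(-2, s) = (-6*21)*(7 + 4) = -126*11 = -1386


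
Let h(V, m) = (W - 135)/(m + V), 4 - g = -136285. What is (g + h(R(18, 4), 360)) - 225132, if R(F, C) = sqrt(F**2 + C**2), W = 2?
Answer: -574194703/6463 + 133*sqrt(85)/64630 ≈ -88843.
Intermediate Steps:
g = 136289 (g = 4 - 1*(-136285) = 4 + 136285 = 136289)
R(F, C) = sqrt(C**2 + F**2)
h(V, m) = -133/(V + m) (h(V, m) = (2 - 135)/(m + V) = -133/(V + m))
(g + h(R(18, 4), 360)) - 225132 = (136289 - 133/(sqrt(4**2 + 18**2) + 360)) - 225132 = (136289 - 133/(sqrt(16 + 324) + 360)) - 225132 = (136289 - 133/(sqrt(340) + 360)) - 225132 = (136289 - 133/(2*sqrt(85) + 360)) - 225132 = (136289 - 133/(360 + 2*sqrt(85))) - 225132 = -88843 - 133/(360 + 2*sqrt(85))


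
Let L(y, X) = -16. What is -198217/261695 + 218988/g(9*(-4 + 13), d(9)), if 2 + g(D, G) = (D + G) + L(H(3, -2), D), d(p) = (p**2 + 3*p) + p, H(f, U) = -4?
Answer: 63635984/52339 ≈ 1215.8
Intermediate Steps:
d(p) = p**2 + 4*p
g(D, G) = -18 + D + G (g(D, G) = -2 + ((D + G) - 16) = -2 + (-16 + D + G) = -18 + D + G)
-198217/261695 + 218988/g(9*(-4 + 13), d(9)) = -198217/261695 + 218988/(-18 + 9*(-4 + 13) + 9*(4 + 9)) = -198217*1/261695 + 218988/(-18 + 9*9 + 9*13) = -198217/261695 + 218988/(-18 + 81 + 117) = -198217/261695 + 218988/180 = -198217/261695 + 218988*(1/180) = -198217/261695 + 6083/5 = 63635984/52339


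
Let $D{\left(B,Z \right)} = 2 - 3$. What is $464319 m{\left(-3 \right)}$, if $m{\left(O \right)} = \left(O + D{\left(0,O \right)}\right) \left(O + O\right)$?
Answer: $11143656$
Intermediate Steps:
$D{\left(B,Z \right)} = -1$ ($D{\left(B,Z \right)} = 2 - 3 = -1$)
$m{\left(O \right)} = 2 O \left(-1 + O\right)$ ($m{\left(O \right)} = \left(O - 1\right) \left(O + O\right) = \left(-1 + O\right) 2 O = 2 O \left(-1 + O\right)$)
$464319 m{\left(-3 \right)} = 464319 \cdot 2 \left(-3\right) \left(-1 - 3\right) = 464319 \cdot 2 \left(-3\right) \left(-4\right) = 464319 \cdot 24 = 11143656$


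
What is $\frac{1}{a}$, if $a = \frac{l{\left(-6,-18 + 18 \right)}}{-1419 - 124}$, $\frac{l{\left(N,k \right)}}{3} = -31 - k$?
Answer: $\frac{1543}{93} \approx 16.591$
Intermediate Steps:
$l{\left(N,k \right)} = -93 - 3 k$ ($l{\left(N,k \right)} = 3 \left(-31 - k\right) = -93 - 3 k$)
$a = \frac{93}{1543}$ ($a = \frac{-93 - 3 \left(-18 + 18\right)}{-1419 - 124} = \frac{-93 - 0}{-1543} = \left(-93 + 0\right) \left(- \frac{1}{1543}\right) = \left(-93\right) \left(- \frac{1}{1543}\right) = \frac{93}{1543} \approx 0.060272$)
$\frac{1}{a} = \frac{1}{\frac{93}{1543}} = \frac{1543}{93}$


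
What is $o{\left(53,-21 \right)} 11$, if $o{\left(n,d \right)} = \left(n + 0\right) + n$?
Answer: $1166$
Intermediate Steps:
$o{\left(n,d \right)} = 2 n$ ($o{\left(n,d \right)} = n + n = 2 n$)
$o{\left(53,-21 \right)} 11 = 2 \cdot 53 \cdot 11 = 106 \cdot 11 = 1166$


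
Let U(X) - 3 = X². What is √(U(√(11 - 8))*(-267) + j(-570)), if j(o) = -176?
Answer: I*√1778 ≈ 42.166*I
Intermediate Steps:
U(X) = 3 + X²
√(U(√(11 - 8))*(-267) + j(-570)) = √((3 + (√(11 - 8))²)*(-267) - 176) = √((3 + (√3)²)*(-267) - 176) = √((3 + 3)*(-267) - 176) = √(6*(-267) - 176) = √(-1602 - 176) = √(-1778) = I*√1778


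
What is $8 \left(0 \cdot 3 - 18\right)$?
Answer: $-144$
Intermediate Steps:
$8 \left(0 \cdot 3 - 18\right) = 8 \left(0 - 18\right) = 8 \left(-18\right) = -144$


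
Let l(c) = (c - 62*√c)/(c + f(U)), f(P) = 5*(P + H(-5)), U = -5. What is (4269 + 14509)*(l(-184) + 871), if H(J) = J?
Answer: 1915337222/117 + 1164236*I*√46/117 ≈ 1.637e+7 + 67489.0*I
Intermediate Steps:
f(P) = -25 + 5*P (f(P) = 5*(P - 5) = 5*(-5 + P) = -25 + 5*P)
l(c) = (c - 62*√c)/(-50 + c) (l(c) = (c - 62*√c)/(c + (-25 + 5*(-5))) = (c - 62*√c)/(c + (-25 - 25)) = (c - 62*√c)/(c - 50) = (c - 62*√c)/(-50 + c))
(4269 + 14509)*(l(-184) + 871) = (4269 + 14509)*((-184 - 124*I*√46)/(-50 - 184) + 871) = 18778*((-184 - 124*I*√46)/(-234) + 871) = 18778*(-(-184 - 124*I*√46)/234 + 871) = 18778*((92/117 + 62*I*√46/117) + 871) = 18778*(101999/117 + 62*I*√46/117) = 1915337222/117 + 1164236*I*√46/117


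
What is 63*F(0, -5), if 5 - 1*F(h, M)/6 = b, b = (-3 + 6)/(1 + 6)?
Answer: 1728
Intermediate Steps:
b = 3/7 ≈ 0.42857
F(h, M) = 192/7 (F(h, M) = 30 - 6*3/7 = 30 - 18/7 = 192/7)
63*F(0, -5) = 63*(192/7) = 1728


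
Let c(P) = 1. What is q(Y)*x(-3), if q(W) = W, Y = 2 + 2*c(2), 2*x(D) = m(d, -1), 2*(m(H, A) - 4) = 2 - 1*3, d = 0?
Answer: 7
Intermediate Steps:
m(H, A) = 7/2 (m(H, A) = 4 + (2 - 1*3)/2 = 4 + (2 - 3)/2 = 4 + (1/2)*(-1) = 4 - 1/2 = 7/2)
x(D) = 7/4 (x(D) = (1/2)*(7/2) = 7/4)
Y = 4 (Y = 2 + 2*1 = 2 + 2 = 4)
q(Y)*x(-3) = 4*(7/4) = 7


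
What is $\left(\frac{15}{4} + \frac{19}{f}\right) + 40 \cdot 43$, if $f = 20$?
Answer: $\frac{17247}{10} \approx 1724.7$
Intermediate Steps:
$\left(\frac{15}{4} + \frac{19}{f}\right) + 40 \cdot 43 = \left(\frac{15}{4} + \frac{19}{20}\right) + 40 \cdot 43 = \left(15 \cdot \frac{1}{4} + 19 \cdot \frac{1}{20}\right) + 1720 = \left(\frac{15}{4} + \frac{19}{20}\right) + 1720 = \frac{47}{10} + 1720 = \frac{17247}{10}$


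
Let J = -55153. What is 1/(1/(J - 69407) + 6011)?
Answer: 124560/748730159 ≈ 0.00016636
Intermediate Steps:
1/(1/(J - 69407) + 6011) = 1/(1/(-55153 - 69407) + 6011) = 1/(1/(-124560) + 6011) = 1/(-1/124560 + 6011) = 1/(748730159/124560) = 124560/748730159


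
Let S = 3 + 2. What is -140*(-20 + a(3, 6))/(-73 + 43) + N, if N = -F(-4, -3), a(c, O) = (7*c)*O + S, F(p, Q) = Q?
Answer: 521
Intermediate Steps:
S = 5
a(c, O) = 5 + 7*O*c (a(c, O) = (7*c)*O + 5 = 7*O*c + 5 = 5 + 7*O*c)
N = 3 (N = -1*(-3) = 3)
-140*(-20 + a(3, 6))/(-73 + 43) + N = -140*(-20 + (5 + 7*6*3))/(-73 + 43) + 3 = -140*(-20 + (5 + 126))/(-30) + 3 = -140*(-20 + 131)*(-1)/30 + 3 = -15540*(-1)/30 + 3 = -140*(-37/10) + 3 = 518 + 3 = 521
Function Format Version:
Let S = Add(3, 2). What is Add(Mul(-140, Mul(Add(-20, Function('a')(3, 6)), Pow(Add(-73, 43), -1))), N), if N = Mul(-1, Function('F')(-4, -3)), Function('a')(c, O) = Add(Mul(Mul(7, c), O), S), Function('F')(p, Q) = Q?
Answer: 521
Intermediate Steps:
S = 5
Function('a')(c, O) = Add(5, Mul(7, O, c)) (Function('a')(c, O) = Add(Mul(Mul(7, c), O), 5) = Add(Mul(7, O, c), 5) = Add(5, Mul(7, O, c)))
N = 3 (N = Mul(-1, -3) = 3)
Add(Mul(-140, Mul(Add(-20, Function('a')(3, 6)), Pow(Add(-73, 43), -1))), N) = Add(Mul(-140, Mul(Add(-20, Add(5, Mul(7, 6, 3))), Pow(Add(-73, 43), -1))), 3) = Add(Mul(-140, Mul(Add(-20, Add(5, 126)), Pow(-30, -1))), 3) = Add(Mul(-140, Mul(Add(-20, 131), Rational(-1, 30))), 3) = Add(Mul(-140, Mul(111, Rational(-1, 30))), 3) = Add(Mul(-140, Rational(-37, 10)), 3) = Add(518, 3) = 521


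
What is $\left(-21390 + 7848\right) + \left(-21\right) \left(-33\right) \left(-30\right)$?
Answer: $-34332$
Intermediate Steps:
$\left(-21390 + 7848\right) + \left(-21\right) \left(-33\right) \left(-30\right) = -13542 + 693 \left(-30\right) = -13542 - 20790 = -34332$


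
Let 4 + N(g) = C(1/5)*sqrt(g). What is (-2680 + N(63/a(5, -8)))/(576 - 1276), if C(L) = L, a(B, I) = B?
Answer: 671/175 - 3*sqrt(35)/17500 ≈ 3.8333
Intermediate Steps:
N(g) = -4 + sqrt(g)/5
(-2680 + N(63/a(5, -8)))/(576 - 1276) = (-2680 + (-4 + sqrt(63/5)/5))/(576 - 1276) = (-2680 + (-4 + sqrt(63*(1/5))/5))/(-700) = (-2680 + (-4 + sqrt(63/5)/5))*(-1/700) = (-2680 + (-4 + (3*sqrt(35)/5)/5))*(-1/700) = (-2680 + (-4 + 3*sqrt(35)/25))*(-1/700) = (-2684 + 3*sqrt(35)/25)*(-1/700) = 671/175 - 3*sqrt(35)/17500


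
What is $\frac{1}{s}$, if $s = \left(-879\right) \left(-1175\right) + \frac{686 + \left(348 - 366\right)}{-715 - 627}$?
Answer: $\frac{671}{693025241} \approx 9.6822 \cdot 10^{-7}$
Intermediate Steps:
$s = \frac{693025241}{671}$ ($s = 1032825 + \frac{686 - 18}{-1342} = 1032825 + 668 \left(- \frac{1}{1342}\right) = 1032825 - \frac{334}{671} = \frac{693025241}{671} \approx 1.0328 \cdot 10^{6}$)
$\frac{1}{s} = \frac{1}{\frac{693025241}{671}} = \frac{671}{693025241}$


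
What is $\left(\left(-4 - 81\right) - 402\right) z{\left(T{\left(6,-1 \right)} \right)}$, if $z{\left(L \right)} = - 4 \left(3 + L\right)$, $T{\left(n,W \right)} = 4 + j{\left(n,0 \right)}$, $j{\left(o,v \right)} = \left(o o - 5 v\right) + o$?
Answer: $95452$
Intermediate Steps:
$j{\left(o,v \right)} = o + o^{2} - 5 v$ ($j{\left(o,v \right)} = \left(o^{2} - 5 v\right) + o = o + o^{2} - 5 v$)
$T{\left(n,W \right)} = 4 + n + n^{2}$ ($T{\left(n,W \right)} = 4 + \left(n + n^{2} - 0\right) = 4 + \left(n + n^{2} + 0\right) = 4 + \left(n + n^{2}\right) = 4 + n + n^{2}$)
$z{\left(L \right)} = -12 - 4 L$
$\left(\left(-4 - 81\right) - 402\right) z{\left(T{\left(6,-1 \right)} \right)} = \left(\left(-4 - 81\right) - 402\right) \left(-12 - 4 \left(4 + 6 + 6^{2}\right)\right) = \left(\left(-4 - 81\right) - 402\right) \left(-12 - 4 \left(4 + 6 + 36\right)\right) = \left(-85 - 402\right) \left(-12 - 184\right) = - 487 \left(-12 - 184\right) = \left(-487\right) \left(-196\right) = 95452$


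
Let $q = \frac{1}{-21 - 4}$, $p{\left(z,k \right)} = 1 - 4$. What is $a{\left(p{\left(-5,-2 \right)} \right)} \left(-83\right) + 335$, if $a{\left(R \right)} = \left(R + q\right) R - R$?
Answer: $- \frac{16774}{25} \approx -670.96$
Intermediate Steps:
$p{\left(z,k \right)} = -3$
$q = - \frac{1}{25}$ ($q = \frac{1}{-25} = - \frac{1}{25} \approx -0.04$)
$a{\left(R \right)} = - R + R \left(- \frac{1}{25} + R\right)$ ($a{\left(R \right)} = \left(R - \frac{1}{25}\right) R - R = \left(- \frac{1}{25} + R\right) R - R = R \left(- \frac{1}{25} + R\right) - R = - R + R \left(- \frac{1}{25} + R\right)$)
$a{\left(p{\left(-5,-2 \right)} \right)} \left(-83\right) + 335 = \frac{1}{25} \left(-3\right) \left(-26 + 25 \left(-3\right)\right) \left(-83\right) + 335 = \frac{1}{25} \left(-3\right) \left(-26 - 75\right) \left(-83\right) + 335 = \frac{1}{25} \left(-3\right) \left(-101\right) \left(-83\right) + 335 = \frac{303}{25} \left(-83\right) + 335 = - \frac{25149}{25} + 335 = - \frac{16774}{25}$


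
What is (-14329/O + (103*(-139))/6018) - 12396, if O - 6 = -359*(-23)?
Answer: -616617127957/49726734 ≈ -12400.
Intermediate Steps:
O = 8263 (O = 6 - 359*(-23) = 6 + 8257 = 8263)
(-14329/O + (103*(-139))/6018) - 12396 = (-14329/8263 + (103*(-139))/6018) - 12396 = (-14329*1/8263 - 14317*1/6018) - 12396 = (-14329/8263 - 14317/6018) - 12396 = -204533293/49726734 - 12396 = -616617127957/49726734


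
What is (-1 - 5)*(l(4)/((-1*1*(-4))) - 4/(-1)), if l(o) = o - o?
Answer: -24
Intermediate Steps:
l(o) = 0
(-1 - 5)*(l(4)/((-1*1*(-4))) - 4/(-1)) = (-1 - 5)*(0/((-1*1*(-4))) - 4/(-1)) = -6*(0/((-1*(-4))) - 4*(-1)) = -6*(0/4 + 4) = -6*(0*(¼) + 4) = -6*(0 + 4) = -6*4 = -24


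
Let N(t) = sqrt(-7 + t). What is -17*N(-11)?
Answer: -51*I*sqrt(2) ≈ -72.125*I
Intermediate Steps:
-17*N(-11) = -17*sqrt(-7 - 11) = -51*I*sqrt(2)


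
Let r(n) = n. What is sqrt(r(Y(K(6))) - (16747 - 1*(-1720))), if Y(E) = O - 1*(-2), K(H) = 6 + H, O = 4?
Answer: I*sqrt(18461) ≈ 135.87*I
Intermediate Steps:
Y(E) = 6 (Y(E) = 4 - 1*(-2) = 4 + 2 = 6)
sqrt(r(Y(K(6))) - (16747 - 1*(-1720))) = sqrt(6 - (16747 - 1*(-1720))) = sqrt(6 - (16747 + 1720)) = sqrt(6 - 1*18467) = sqrt(6 - 18467) = sqrt(-18461) = I*sqrt(18461)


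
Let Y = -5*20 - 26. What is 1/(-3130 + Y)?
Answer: -1/3256 ≈ -0.00030713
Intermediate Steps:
Y = -126 (Y = -100 - 26 = -126)
1/(-3130 + Y) = 1/(-3130 - 126) = 1/(-3256) = -1/3256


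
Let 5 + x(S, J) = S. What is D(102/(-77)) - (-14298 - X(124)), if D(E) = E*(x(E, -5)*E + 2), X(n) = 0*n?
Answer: 6521232570/456533 ≈ 14284.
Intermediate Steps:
x(S, J) = -5 + S
X(n) = 0
D(E) = E*(2 + E*(-5 + E)) (D(E) = E*((-5 + E)*E + 2) = E*(E*(-5 + E) + 2) = E*(2 + E*(-5 + E)))
D(102/(-77)) - (-14298 - X(124)) = (102/(-77))*(2 + (102/(-77))*(-5 + 102/(-77))) - (-14298 - 1*0) = (102*(-1/77))*(2 + (102*(-1/77))*(-5 + 102*(-1/77))) - (-14298 + 0) = -102*(2 - 102*(-5 - 102/77)/77)/77 - 1*(-14298) = -102*(2 - 102/77*(-487/77))/77 + 14298 = -102*(2 + 49674/5929)/77 + 14298 = -102/77*61532/5929 + 14298 = -6276264/456533 + 14298 = 6521232570/456533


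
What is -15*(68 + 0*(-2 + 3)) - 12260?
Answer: -13280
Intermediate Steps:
-15*(68 + 0*(-2 + 3)) - 12260 = -15*(68 + 0*1) - 12260 = -15*(68 + 0) - 12260 = -15*68 - 12260 = -1020 - 12260 = -13280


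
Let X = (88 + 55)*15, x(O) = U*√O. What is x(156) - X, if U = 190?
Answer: -2145 + 380*√39 ≈ 228.10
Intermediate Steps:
x(O) = 190*√O
X = 2145 (X = 143*15 = 2145)
x(156) - X = 190*√156 - 1*2145 = 190*(2*√39) - 2145 = 380*√39 - 2145 = -2145 + 380*√39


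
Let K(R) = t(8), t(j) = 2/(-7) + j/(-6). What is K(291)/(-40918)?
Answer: 17/429639 ≈ 3.9568e-5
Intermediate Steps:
t(j) = -2/7 - j/6 (t(j) = 2*(-⅐) + j*(-⅙) = -2/7 - j/6)
K(R) = -34/21 (K(R) = -2/7 - ⅙*8 = -2/7 - 4/3 = -34/21)
K(291)/(-40918) = -34/21/(-40918) = -34/21*(-1/40918) = 17/429639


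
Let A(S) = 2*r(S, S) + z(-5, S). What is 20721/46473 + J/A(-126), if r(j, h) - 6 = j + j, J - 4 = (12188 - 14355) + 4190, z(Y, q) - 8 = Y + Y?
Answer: -27988199/7652554 ≈ -3.6574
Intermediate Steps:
z(Y, q) = 8 + 2*Y (z(Y, q) = 8 + (Y + Y) = 8 + 2*Y)
J = 2027 (J = 4 + ((12188 - 14355) + 4190) = 4 + (-2167 + 4190) = 4 + 2023 = 2027)
r(j, h) = 6 + 2*j (r(j, h) = 6 + (j + j) = 6 + 2*j)
A(S) = 10 + 4*S (A(S) = 2*(6 + 2*S) + (8 + 2*(-5)) = (12 + 4*S) + (8 - 10) = (12 + 4*S) - 2 = 10 + 4*S)
20721/46473 + J/A(-126) = 20721/46473 + 2027/(10 + 4*(-126)) = 20721*(1/46473) + 2027/(10 - 504) = 6907/15491 + 2027/(-494) = 6907/15491 + 2027*(-1/494) = 6907/15491 - 2027/494 = -27988199/7652554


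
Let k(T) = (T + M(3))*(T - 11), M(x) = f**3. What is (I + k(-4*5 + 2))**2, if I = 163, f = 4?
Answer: 1371241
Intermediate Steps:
M(x) = 64 (M(x) = 4**3 = 64)
k(T) = (-11 + T)*(64 + T) (k(T) = (T + 64)*(T - 11) = (64 + T)*(-11 + T) = (-11 + T)*(64 + T))
(I + k(-4*5 + 2))**2 = (163 + (-704 + (-4*5 + 2)**2 + 53*(-4*5 + 2)))**2 = (163 + (-704 + (-20 + 2)**2 + 53*(-20 + 2)))**2 = (163 + (-704 + (-18)**2 + 53*(-18)))**2 = (163 + (-704 + 324 - 954))**2 = (163 - 1334)**2 = (-1171)**2 = 1371241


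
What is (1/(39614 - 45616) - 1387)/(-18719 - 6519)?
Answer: 8324775/151478476 ≈ 0.054957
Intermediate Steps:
(1/(39614 - 45616) - 1387)/(-18719 - 6519) = (1/(-6002) - 1387)/(-25238) = (-1/6002 - 1387)*(-1/25238) = -8324775/6002*(-1/25238) = 8324775/151478476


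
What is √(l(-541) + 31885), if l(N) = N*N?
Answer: √324566 ≈ 569.71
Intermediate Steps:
l(N) = N²
√(l(-541) + 31885) = √((-541)² + 31885) = √(292681 + 31885) = √324566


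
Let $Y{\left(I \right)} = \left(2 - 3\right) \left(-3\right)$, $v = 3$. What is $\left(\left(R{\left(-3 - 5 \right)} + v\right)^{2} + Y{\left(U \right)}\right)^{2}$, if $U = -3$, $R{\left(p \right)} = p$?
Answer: $784$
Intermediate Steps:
$Y{\left(I \right)} = 3$ ($Y{\left(I \right)} = \left(-1\right) \left(-3\right) = 3$)
$\left(\left(R{\left(-3 - 5 \right)} + v\right)^{2} + Y{\left(U \right)}\right)^{2} = \left(\left(\left(-3 - 5\right) + 3\right)^{2} + 3\right)^{2} = \left(\left(-8 + 3\right)^{2} + 3\right)^{2} = \left(\left(-5\right)^{2} + 3\right)^{2} = \left(25 + 3\right)^{2} = 28^{2} = 784$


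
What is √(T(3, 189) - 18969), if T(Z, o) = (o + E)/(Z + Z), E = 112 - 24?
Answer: I*√681222/6 ≈ 137.56*I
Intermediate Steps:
E = 88
T(Z, o) = (88 + o)/(2*Z) (T(Z, o) = (o + 88)/(Z + Z) = (88 + o)/((2*Z)) = (88 + o)*(1/(2*Z)) = (88 + o)/(2*Z))
√(T(3, 189) - 18969) = √((½)*(88 + 189)/3 - 18969) = √((½)*(⅓)*277 - 18969) = √(277/6 - 18969) = √(-113537/6) = I*√681222/6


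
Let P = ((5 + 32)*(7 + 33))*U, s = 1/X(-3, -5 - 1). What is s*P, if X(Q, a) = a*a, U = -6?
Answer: -740/3 ≈ -246.67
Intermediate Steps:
X(Q, a) = a²
s = 1/36 (s = 1/((-5 - 1)²) = 1/((-6)²) = 1/36 ≈ 0.027778)
P = -8880 (P = ((5 + 32)*(7 + 33))*(-6) = (37*40)*(-6) = 1480*(-6) = -8880)
s*P = (1/36)*(-8880) = -740/3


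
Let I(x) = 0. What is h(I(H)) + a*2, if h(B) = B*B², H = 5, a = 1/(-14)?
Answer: -⅐ ≈ -0.14286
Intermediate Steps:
a = -1/14 ≈ -0.071429
h(B) = B³
h(I(H)) + a*2 = 0³ - 1/14*2 = 0 - ⅐ = -⅐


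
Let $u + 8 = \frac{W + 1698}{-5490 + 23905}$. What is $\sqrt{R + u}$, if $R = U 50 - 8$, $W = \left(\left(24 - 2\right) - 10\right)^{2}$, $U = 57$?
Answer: $\frac{16 \sqrt{3754210805}}{18415} \approx 53.236$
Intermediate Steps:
$W = 144$ ($W = \left(\left(24 - 2\right) - 10\right)^{2} = \left(22 - 10\right)^{2} = 12^{2} = 144$)
$R = 2842$ ($R = 57 \cdot 50 - 8 = 2850 - 8 = 2842$)
$u = - \frac{145478}{18415}$ ($u = -8 + \frac{144 + 1698}{-5490 + 23905} = -8 + \frac{1842}{18415} = - \frac{145478}{18415} \approx -7.9$)
$\sqrt{R + u} = \sqrt{2842 - \frac{145478}{18415}} = \sqrt{\frac{52189952}{18415}} = \frac{16 \sqrt{3754210805}}{18415}$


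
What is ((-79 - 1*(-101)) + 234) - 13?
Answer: 243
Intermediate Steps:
((-79 - 1*(-101)) + 234) - 13 = ((-79 + 101) + 234) - 13 = (22 + 234) - 13 = 256 - 13 = 243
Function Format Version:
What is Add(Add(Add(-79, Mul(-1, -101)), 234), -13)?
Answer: 243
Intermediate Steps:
Add(Add(Add(-79, Mul(-1, -101)), 234), -13) = Add(Add(Add(-79, 101), 234), -13) = Add(Add(22, 234), -13) = Add(256, -13) = 243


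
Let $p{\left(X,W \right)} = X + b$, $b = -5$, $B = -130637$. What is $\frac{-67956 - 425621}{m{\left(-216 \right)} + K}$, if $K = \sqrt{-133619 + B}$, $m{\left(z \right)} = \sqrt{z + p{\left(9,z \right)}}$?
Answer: $\frac{493577 i}{2 \left(\sqrt{53} + 4 \sqrt{4129}\right)} \approx 933.71 i$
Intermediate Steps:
$p{\left(X,W \right)} = -5 + X$ ($p{\left(X,W \right)} = X - 5 = -5 + X$)
$m{\left(z \right)} = \sqrt{4 + z}$ ($m{\left(z \right)} = \sqrt{z + \left(-5 + 9\right)} = \sqrt{z + 4} = \sqrt{4 + z}$)
$K = 8 i \sqrt{4129}$ ($K = \sqrt{-133619 - 130637} = \sqrt{-264256} = 8 i \sqrt{4129} \approx 514.06 i$)
$\frac{-67956 - 425621}{m{\left(-216 \right)} + K} = \frac{-67956 - 425621}{\sqrt{4 - 216} + 8 i \sqrt{4129}} = - \frac{493577}{\sqrt{-212} + 8 i \sqrt{4129}} = - \frac{493577}{2 i \sqrt{53} + 8 i \sqrt{4129}}$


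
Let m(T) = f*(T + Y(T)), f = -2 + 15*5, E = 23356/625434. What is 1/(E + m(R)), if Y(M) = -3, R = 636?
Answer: 312717/14450351531 ≈ 2.1641e-5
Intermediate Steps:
E = 11678/312717 (E = 23356*(1/625434) = 11678/312717 ≈ 0.037344)
f = 73 (f = -2 + 75 = 73)
m(T) = -219 + 73*T (m(T) = 73*(T - 3) = 73*(-3 + T) = -219 + 73*T)
1/(E + m(R)) = 1/(11678/312717 + (-219 + 73*636)) = 1/(11678/312717 + (-219 + 46428)) = 1/(11678/312717 + 46209) = 1/(14450351531/312717) = 312717/14450351531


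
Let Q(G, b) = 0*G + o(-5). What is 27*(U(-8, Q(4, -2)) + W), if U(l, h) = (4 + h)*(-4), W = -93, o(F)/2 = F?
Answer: -1863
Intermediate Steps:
o(F) = 2*F
Q(G, b) = -10 (Q(G, b) = 0*G + 2*(-5) = 0 - 10 = -10)
U(l, h) = -16 - 4*h
27*(U(-8, Q(4, -2)) + W) = 27*((-16 - 4*(-10)) - 93) = 27*((-16 + 40) - 93) = 27*(24 - 93) = 27*(-69) = -1863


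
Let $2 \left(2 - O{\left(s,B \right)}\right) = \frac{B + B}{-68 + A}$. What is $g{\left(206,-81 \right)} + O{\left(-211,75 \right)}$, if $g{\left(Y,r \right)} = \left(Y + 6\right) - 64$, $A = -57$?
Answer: $\frac{753}{5} \approx 150.6$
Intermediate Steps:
$O{\left(s,B \right)} = 2 + \frac{B}{125}$ ($O{\left(s,B \right)} = 2 - \frac{\left(B + B\right) \frac{1}{-68 - 57}}{2} = 2 - \frac{2 B \frac{1}{-125}}{2} = 2 - \frac{2 B \left(- \frac{1}{125}\right)}{2} = 2 - \frac{\left(- \frac{2}{125}\right) B}{2} = 2 + \frac{B}{125}$)
$g{\left(Y,r \right)} = -58 + Y$ ($g{\left(Y,r \right)} = \left(6 + Y\right) - 64 = -58 + Y$)
$g{\left(206,-81 \right)} + O{\left(-211,75 \right)} = \left(-58 + 206\right) + \left(2 + \frac{1}{125} \cdot 75\right) = 148 + \left(2 + \frac{3}{5}\right) = 148 + \frac{13}{5} = \frac{753}{5}$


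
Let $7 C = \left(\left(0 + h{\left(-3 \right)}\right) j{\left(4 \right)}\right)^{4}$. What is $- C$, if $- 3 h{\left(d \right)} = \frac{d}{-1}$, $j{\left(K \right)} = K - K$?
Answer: $0$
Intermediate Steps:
$j{\left(K \right)} = 0$
$h{\left(d \right)} = \frac{d}{3}$ ($h{\left(d \right)} = - \frac{d \frac{1}{-1}}{3} = - \frac{d \left(-1\right)}{3} = - \frac{\left(-1\right) d}{3} = \frac{d}{3}$)
$C = 0$ ($C = \frac{\left(\left(0 + \frac{1}{3} \left(-3\right)\right) 0\right)^{4}}{7} = \frac{\left(\left(0 - 1\right) 0\right)^{4}}{7} = \frac{\left(\left(-1\right) 0\right)^{4}}{7} = \frac{0^{4}}{7} = \frac{1}{7} \cdot 0 = 0$)
$- C = \left(-1\right) 0 = 0$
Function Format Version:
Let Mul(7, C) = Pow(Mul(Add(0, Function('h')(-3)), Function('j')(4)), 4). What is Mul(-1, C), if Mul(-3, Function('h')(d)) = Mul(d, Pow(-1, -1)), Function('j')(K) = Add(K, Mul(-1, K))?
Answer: 0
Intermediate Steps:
Function('j')(K) = 0
Function('h')(d) = Mul(Rational(1, 3), d) (Function('h')(d) = Mul(Rational(-1, 3), Mul(d, Pow(-1, -1))) = Mul(Rational(-1, 3), Mul(d, -1)) = Mul(Rational(-1, 3), Mul(-1, d)) = Mul(Rational(1, 3), d))
C = 0 (C = Mul(Rational(1, 7), Pow(Mul(Add(0, Mul(Rational(1, 3), -3)), 0), 4)) = Mul(Rational(1, 7), Pow(Mul(Add(0, -1), 0), 4)) = Mul(Rational(1, 7), Pow(Mul(-1, 0), 4)) = Mul(Rational(1, 7), Pow(0, 4)) = Mul(Rational(1, 7), 0) = 0)
Mul(-1, C) = Mul(-1, 0) = 0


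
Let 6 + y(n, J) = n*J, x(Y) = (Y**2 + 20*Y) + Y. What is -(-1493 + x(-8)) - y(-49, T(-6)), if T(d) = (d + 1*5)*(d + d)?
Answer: 2191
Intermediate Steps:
T(d) = 2*d*(5 + d) (T(d) = (d + 5)*(2*d) = (5 + d)*(2*d) = 2*d*(5 + d))
x(Y) = Y**2 + 21*Y
y(n, J) = -6 + J*n (y(n, J) = -6 + n*J = -6 + J*n)
-(-1493 + x(-8)) - y(-49, T(-6)) = -(-1493 - 8*(21 - 8)) - (-6 + (2*(-6)*(5 - 6))*(-49)) = -(-1493 - 8*13) - (-6 + (2*(-6)*(-1))*(-49)) = -(-1493 - 104) - (-6 + 12*(-49)) = -1*(-1597) - (-6 - 588) = 1597 - 1*(-594) = 1597 + 594 = 2191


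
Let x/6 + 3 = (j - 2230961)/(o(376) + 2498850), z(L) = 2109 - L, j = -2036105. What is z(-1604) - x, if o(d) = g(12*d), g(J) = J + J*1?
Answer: 1563746715/417979 ≈ 3741.2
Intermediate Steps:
g(J) = 2*J (g(J) = J + J = 2*J)
o(d) = 24*d (o(d) = 2*(12*d) = 24*d)
x = -11790688/417979 (x = -18 + 6*((-2036105 - 2230961)/(24*376 + 2498850)) = -18 + 6*(-4267066/(9024 + 2498850)) = -18 + 6*(-4267066/2507874) = -18 + 6*(-4267066*1/2507874) = -18 + 6*(-2133533/1253937) = -18 - 4267066/417979 = -11790688/417979 ≈ -28.209)
z(-1604) - x = (2109 - 1*(-1604)) - 1*(-11790688/417979) = (2109 + 1604) + 11790688/417979 = 3713 + 11790688/417979 = 1563746715/417979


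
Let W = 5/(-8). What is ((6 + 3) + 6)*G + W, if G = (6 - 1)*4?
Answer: 2395/8 ≈ 299.38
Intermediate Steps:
G = 20 (G = 5*4 = 20)
W = -5/8 (W = 5*(-⅛) = -5/8 ≈ -0.62500)
((6 + 3) + 6)*G + W = ((6 + 3) + 6)*20 - 5/8 = (9 + 6)*20 - 5/8 = 15*20 - 5/8 = 300 - 5/8 = 2395/8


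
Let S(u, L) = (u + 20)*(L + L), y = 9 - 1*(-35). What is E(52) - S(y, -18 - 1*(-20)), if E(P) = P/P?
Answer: -255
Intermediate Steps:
y = 44 (y = 9 + 35 = 44)
E(P) = 1
S(u, L) = 2*L*(20 + u) (S(u, L) = (20 + u)*(2*L) = 2*L*(20 + u))
E(52) - S(y, -18 - 1*(-20)) = 1 - 2*(-18 - 1*(-20))*(20 + 44) = 1 - 2*(-18 + 20)*64 = 1 - 2*2*64 = 1 - 1*256 = 1 - 256 = -255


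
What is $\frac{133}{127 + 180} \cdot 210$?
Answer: $\frac{27930}{307} \approx 90.977$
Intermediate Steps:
$\frac{133}{127 + 180} \cdot 210 = \frac{133}{307} \cdot 210 = \frac{27930}{307}$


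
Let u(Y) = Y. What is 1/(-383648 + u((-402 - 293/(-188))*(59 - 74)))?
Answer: -188/70996579 ≈ -2.6480e-6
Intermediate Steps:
1/(-383648 + u((-402 - 293/(-188))*(59 - 74))) = 1/(-383648 + (-402 - 293/(-188))*(59 - 74)) = 1/(-383648 + (-402 - 293*(-1/188))*(-15)) = 1/(-383648 + (-402 + 293/188)*(-15)) = 1/(-383648 - 75283/188*(-15)) = 1/(-383648 + 1129245/188) = 1/(-70996579/188) = -188/70996579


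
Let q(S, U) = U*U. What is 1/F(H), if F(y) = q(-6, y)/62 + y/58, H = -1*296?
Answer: 899/1265844 ≈ 0.00071020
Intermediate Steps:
q(S, U) = U²
H = -296
F(y) = y/58 + y²/62 (F(y) = y²/62 + y/58 = y/58 + y²/62)
1/F(H) = 1/((1/1798)*(-296)*(31 + 29*(-296))) = 1/((1/1798)*(-296)*(31 - 8584)) = 1/((1/1798)*(-296)*(-8553)) = 1/(1265844/899) = 899/1265844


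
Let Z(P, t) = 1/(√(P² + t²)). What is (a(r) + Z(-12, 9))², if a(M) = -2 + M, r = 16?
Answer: 44521/225 ≈ 197.87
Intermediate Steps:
Z(P, t) = (P² + t²)^(-½)
(a(r) + Z(-12, 9))² = ((-2 + 16) + ((-12)² + 9²)^(-½))² = (14 + (144 + 81)^(-½))² = (14 + 225^(-½))² = (14 + 1/15)² = (211/15)² = 44521/225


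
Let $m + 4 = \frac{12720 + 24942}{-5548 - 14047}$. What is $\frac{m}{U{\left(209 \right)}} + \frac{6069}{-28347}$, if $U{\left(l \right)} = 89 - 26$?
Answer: $- \frac{3593844013}{11664648765} \approx -0.3081$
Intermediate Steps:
$U{\left(l \right)} = 63$ ($U{\left(l \right)} = 89 - 26 = 63$)
$m = - \frac{116042}{19595}$ ($m = -4 + \frac{12720 + 24942}{-5548 - 14047} = -4 + \frac{37662}{-19595} = -4 + 37662 \left(- \frac{1}{19595}\right) = -4 - \frac{37662}{19595} = - \frac{116042}{19595} \approx -5.922$)
$\frac{m}{U{\left(209 \right)}} + \frac{6069}{-28347} = - \frac{116042}{19595 \cdot 63} + \frac{6069}{-28347} = \left(- \frac{116042}{19595}\right) \frac{1}{63} + 6069 \left(- \frac{1}{28347}\right) = - \frac{116042}{1234485} - \frac{2023}{9449} = - \frac{3593844013}{11664648765}$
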